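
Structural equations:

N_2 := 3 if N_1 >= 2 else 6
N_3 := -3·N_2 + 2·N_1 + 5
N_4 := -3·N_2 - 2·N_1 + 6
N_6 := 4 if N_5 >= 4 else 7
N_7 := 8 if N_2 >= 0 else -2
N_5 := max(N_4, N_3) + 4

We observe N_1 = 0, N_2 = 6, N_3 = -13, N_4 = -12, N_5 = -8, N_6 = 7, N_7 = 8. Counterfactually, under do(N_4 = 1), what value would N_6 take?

Under do(N_4=1), the mechanism N_4 := -3·N_2 - 2·N_1 + 6 is discarded; N_4 is fixed at 1.
N_2 = 3 if N_1 >= 2 else 6  [with N_1=0]  = 6
N_3 = -3·N_2 + 2·N_1 + 5  [with N_2=6, N_1=0]  = -13
N_5 = max(N_4, N_3) + 4  [with N_4=1, N_3=-13]  = 5
N_6 = 4 if N_5 >= 4 else 7  [with N_5=5]  = 4

4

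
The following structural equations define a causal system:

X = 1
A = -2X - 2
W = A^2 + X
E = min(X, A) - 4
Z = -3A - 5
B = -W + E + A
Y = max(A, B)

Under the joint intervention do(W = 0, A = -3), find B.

-10

Setting W = 0, A = -3 by intervention discards those variables' equations.
E = min(X, A) - 4  [with X=1, A=-3]  = -7
B = -W + E + A  [with W=0, E=-7, A=-3]  = -10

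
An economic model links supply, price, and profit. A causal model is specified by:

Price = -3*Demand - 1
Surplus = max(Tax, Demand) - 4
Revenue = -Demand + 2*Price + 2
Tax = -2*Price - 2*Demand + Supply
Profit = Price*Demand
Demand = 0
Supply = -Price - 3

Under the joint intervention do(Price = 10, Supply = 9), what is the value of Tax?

Under do(Price = 10, Supply = 9), each intervened variable's structural equation is replaced by its fixed value.
Tax = -2*Price - 2*Demand + Supply  [with Price=10, Demand=0, Supply=9]  = -11

-11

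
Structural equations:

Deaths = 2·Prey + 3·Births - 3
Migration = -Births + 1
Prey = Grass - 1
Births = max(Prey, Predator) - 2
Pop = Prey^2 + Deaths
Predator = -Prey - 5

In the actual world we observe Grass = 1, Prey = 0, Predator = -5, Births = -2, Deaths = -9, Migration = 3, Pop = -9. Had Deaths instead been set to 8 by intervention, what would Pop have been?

Under do(Deaths=8), the mechanism Deaths = 2·Prey + 3·Births - 3 is discarded; Deaths is fixed at 8.
Prey = Grass - 1  [with Grass=1]  = 0
Pop = Prey^2 + Deaths  [with Prey=0, Deaths=8]  = 8

8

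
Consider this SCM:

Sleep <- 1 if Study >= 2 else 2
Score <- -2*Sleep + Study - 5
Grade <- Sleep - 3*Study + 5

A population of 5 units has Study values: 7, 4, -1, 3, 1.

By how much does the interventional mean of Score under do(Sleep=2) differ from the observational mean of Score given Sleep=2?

Every unit gets Sleep=2 under the intervention. Score values become -2, -5, -10, -6, -8; E[Score|do(Sleep=2)] = -6.2.
Observing Sleep=2 restricts to units where Sleep's equation naturally yields 2: Study ∈ {-1, 1}. In that subpopulation Score = -10, -8, mean -9.
Difference = -6.2 − (-9) = 2.8.

2.8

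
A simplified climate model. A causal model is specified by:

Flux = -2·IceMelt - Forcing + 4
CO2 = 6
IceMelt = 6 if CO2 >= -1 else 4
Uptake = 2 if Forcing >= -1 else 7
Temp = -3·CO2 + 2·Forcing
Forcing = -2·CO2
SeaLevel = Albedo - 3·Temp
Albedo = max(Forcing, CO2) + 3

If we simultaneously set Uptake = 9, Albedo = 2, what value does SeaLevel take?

128

Under do(Uptake = 9, Albedo = 2), each intervened variable's structural equation is replaced by its fixed value.
Forcing = -2·CO2  [with CO2=6]  = -12
Temp = -3·CO2 + 2·Forcing  [with CO2=6, Forcing=-12]  = -42
SeaLevel = Albedo - 3·Temp  [with Albedo=2, Temp=-42]  = 128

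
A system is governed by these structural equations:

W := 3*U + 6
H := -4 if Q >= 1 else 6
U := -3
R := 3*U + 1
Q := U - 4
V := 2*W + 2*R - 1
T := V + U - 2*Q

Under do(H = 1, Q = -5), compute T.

Setting H = 1, Q = -5 by intervention discards those variables' equations.
R = 3*U + 1  [with U=-3]  = -8
W = 3*U + 6  [with U=-3]  = -3
V = 2*W + 2*R - 1  [with W=-3, R=-8]  = -23
T = V + U - 2*Q  [with V=-23, U=-3, Q=-5]  = -16

-16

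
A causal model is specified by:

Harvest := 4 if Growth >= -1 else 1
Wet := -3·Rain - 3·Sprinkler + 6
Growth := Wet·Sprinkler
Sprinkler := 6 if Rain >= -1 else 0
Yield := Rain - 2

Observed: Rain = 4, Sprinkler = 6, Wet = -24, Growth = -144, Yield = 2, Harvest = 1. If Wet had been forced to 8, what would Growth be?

48

The intervention breaks the incoming arrows to Wet: Wet := -3·Rain - 3·Sprinkler + 6 no longer applies, and Wet = 8.
Sprinkler = 6 if Rain >= -1 else 0  [with Rain=4]  = 6
Growth = Wet·Sprinkler  [with Wet=8, Sprinkler=6]  = 48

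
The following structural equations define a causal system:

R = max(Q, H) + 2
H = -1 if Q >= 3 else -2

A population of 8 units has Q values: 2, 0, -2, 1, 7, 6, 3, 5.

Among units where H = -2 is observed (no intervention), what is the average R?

2.25

E[R|H=-2] averages over only the 4 units with H=-2 (Q = 2, 0, -2, 1): R = 4, 2, 0, 3, mean 2.25.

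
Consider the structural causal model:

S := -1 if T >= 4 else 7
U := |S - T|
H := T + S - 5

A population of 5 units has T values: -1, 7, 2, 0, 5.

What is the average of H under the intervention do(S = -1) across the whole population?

Every unit gets S=-1 under the intervention. H values become -7, 1, -4, -6, -1; E[H|do(S=-1)] = -3.4.

-3.4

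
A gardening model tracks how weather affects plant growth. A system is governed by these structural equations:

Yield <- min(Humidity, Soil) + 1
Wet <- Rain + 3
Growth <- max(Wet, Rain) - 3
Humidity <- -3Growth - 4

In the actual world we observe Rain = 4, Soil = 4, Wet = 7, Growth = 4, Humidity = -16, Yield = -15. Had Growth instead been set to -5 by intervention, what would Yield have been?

Under do(Growth=-5), the mechanism Growth <- max(Wet, Rain) - 3 is discarded; Growth is fixed at -5.
Humidity = -3Growth - 4  [with Growth=-5]  = 11
Yield = min(Humidity, Soil) + 1  [with Humidity=11, Soil=4]  = 5

5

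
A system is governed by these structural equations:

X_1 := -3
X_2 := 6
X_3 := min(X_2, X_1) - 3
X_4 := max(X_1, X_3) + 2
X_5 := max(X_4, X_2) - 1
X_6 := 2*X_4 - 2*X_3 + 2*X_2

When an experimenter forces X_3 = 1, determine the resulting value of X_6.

The intervention breaks the incoming arrows to X_3: X_3 := min(X_2, X_1) - 3 no longer applies, and X_3 = 1.
X_4 = max(X_1, X_3) + 2  [with X_1=-3, X_3=1]  = 3
X_6 = 2*X_4 - 2*X_3 + 2*X_2  [with X_4=3, X_3=1, X_2=6]  = 16

16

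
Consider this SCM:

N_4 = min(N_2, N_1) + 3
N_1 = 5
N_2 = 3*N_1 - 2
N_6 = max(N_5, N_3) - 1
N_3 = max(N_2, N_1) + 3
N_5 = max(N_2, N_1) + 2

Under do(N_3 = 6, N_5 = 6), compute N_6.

5

Setting N_3 = 6, N_5 = 6 by intervention discards those variables' equations.
N_6 = max(N_5, N_3) - 1  [with N_5=6, N_3=6]  = 5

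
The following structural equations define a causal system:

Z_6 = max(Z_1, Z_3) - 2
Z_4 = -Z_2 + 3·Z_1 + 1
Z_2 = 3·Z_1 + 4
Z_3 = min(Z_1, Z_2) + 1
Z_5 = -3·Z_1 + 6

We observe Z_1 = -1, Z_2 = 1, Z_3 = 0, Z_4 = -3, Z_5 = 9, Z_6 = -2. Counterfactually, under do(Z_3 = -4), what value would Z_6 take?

-3

The intervention breaks the incoming arrows to Z_3: Z_3 = min(Z_1, Z_2) + 1 no longer applies, and Z_3 = -4.
Z_6 = max(Z_1, Z_3) - 2  [with Z_1=-1, Z_3=-4]  = -3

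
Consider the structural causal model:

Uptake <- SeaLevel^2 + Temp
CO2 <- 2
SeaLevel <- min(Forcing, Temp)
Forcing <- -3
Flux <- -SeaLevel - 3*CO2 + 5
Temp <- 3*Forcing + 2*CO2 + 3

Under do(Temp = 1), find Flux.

2

do(Temp=1) replaces the equation Temp <- 3*Forcing + 2*CO2 + 3 with the constant Temp = 1.
SeaLevel = min(Forcing, Temp)  [with Forcing=-3, Temp=1]  = -3
Flux = -SeaLevel - 3*CO2 + 5  [with SeaLevel=-3, CO2=2]  = 2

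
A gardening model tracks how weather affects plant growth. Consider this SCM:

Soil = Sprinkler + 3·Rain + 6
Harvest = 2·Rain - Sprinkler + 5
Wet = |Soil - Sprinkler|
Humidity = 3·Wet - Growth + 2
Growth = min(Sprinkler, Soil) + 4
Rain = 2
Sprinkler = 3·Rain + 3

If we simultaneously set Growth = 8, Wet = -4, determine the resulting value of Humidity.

-18

Setting Growth = 8, Wet = -4 by intervention discards those variables' equations.
Humidity = 3·Wet - Growth + 2  [with Wet=-4, Growth=8]  = -18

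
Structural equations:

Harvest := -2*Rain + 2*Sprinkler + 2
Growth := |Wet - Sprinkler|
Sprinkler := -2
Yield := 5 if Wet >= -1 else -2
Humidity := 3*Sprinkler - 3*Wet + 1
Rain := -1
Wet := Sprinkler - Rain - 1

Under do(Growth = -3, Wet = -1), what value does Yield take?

The joint intervention fixes Growth = -3, Wet = -1, removing each variable's own equation.
Yield = 5 if Wet >= -1 else -2  [with Wet=-1]  = 5

5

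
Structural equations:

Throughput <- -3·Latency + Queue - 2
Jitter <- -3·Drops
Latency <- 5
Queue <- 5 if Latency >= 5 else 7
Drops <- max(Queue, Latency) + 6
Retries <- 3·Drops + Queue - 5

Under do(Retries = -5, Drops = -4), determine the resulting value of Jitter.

12

The joint intervention fixes Retries = -5, Drops = -4, removing each variable's own equation.
Jitter = -3·Drops  [with Drops=-4]  = 12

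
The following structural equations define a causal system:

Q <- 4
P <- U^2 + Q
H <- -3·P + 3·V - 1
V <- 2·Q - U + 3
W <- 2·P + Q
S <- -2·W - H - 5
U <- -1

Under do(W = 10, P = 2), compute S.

Setting W = 10, P = 2 by intervention discards those variables' equations.
V = 2·Q - U + 3  [with Q=4, U=-1]  = 12
H = -3·P + 3·V - 1  [with P=2, V=12]  = 29
S = -2·W - H - 5  [with W=10, H=29]  = -54

-54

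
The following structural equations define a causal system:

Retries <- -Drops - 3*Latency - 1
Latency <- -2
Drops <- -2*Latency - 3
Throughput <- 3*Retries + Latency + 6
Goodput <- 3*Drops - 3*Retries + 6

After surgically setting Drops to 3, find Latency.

-2

Under do(Drops=3), the mechanism Drops <- -2*Latency - 3 is discarded; Drops is fixed at 3.
Latency is not downstream of the intervention, so its value is determined by the original equations.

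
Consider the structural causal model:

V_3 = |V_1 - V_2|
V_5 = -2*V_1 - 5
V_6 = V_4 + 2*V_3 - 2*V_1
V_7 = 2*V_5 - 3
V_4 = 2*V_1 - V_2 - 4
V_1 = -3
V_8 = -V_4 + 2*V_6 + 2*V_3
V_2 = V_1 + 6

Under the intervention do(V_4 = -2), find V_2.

The intervention breaks the incoming arrows to V_4: V_4 = 2*V_1 - V_2 - 4 no longer applies, and V_4 = -2.
Since V_2 is not a descendant of the intervened variable, it is unaffected.
V_2 = V_1 + 6  [with V_1=-3]  = 3

3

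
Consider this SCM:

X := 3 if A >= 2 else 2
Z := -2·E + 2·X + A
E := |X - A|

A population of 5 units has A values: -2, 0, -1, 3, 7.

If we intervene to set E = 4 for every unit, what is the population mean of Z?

-1.8

Under do(E=4), E's equation is replaced by E=4 for every unit. Per-unit Z: -6, -4, -5, 1, 5. Mean = -1.8.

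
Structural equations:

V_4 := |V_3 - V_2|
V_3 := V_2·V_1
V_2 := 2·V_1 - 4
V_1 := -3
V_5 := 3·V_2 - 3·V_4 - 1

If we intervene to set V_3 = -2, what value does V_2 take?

Under do(V_3=-2), the mechanism V_3 := V_2·V_1 is discarded; V_3 is fixed at -2.
Since V_2 is not a descendant of the intervened variable, it is unaffected.
V_2 = 2·V_1 - 4  [with V_1=-3]  = -10

-10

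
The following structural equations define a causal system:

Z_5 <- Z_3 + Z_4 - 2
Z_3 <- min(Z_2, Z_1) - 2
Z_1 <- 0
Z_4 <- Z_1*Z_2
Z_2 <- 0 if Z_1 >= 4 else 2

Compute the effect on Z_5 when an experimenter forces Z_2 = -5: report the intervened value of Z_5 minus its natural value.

do(Z_2=-5) replaces the equation Z_2 <- 0 if Z_1 >= 4 else 2 with the constant Z_2 = -5.
Z_3 = min(Z_2, Z_1) - 2  [with Z_2=-5, Z_1=0]  = -7
Z_4 = Z_1*Z_2  [with Z_1=0, Z_2=-5]  = 0
Z_5 = Z_3 + Z_4 - 2  [with Z_3=-7, Z_4=0]  = -9
Without intervention: Z_2 = 0 if Z_1 >= 4 else 2  [with Z_1=0]  = 2; Z_3 = min(Z_2, Z_1) - 2  [with Z_2=2, Z_1=0]  = -2; Z_4 = Z_1*Z_2  [with Z_1=0, Z_2=2]  = 0; Z_5 = Z_3 + Z_4 - 2  [with Z_3=-2, Z_4=0]  = -4.
Change = -9 − (-4) = -5.

-5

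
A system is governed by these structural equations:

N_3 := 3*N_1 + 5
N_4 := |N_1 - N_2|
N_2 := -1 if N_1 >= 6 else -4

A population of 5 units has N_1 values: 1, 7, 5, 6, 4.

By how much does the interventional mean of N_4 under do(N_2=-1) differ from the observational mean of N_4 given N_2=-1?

-1.9

Every unit gets N_2=-1 under the intervention. N_4 values become 2, 8, 6, 7, 5; E[N_4|do(N_2=-1)] = 5.6.
E[N_4|N_2=-1] averages over only the 2 units with N_2=-1 (N_1 = 7, 6): N_4 = 8, 7, mean 7.5.
Difference = 5.6 − 7.5 = -1.9.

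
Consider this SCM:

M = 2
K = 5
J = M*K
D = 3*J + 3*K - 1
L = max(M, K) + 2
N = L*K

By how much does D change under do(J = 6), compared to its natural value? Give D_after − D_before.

-12

The intervention breaks the incoming arrows to J: J = M*K no longer applies, and J = 6.
D = 3*J + 3*K - 1  [with J=6, K=5]  = 32
Without intervention: J = M*K  [with M=2, K=5]  = 10; D = 3*J + 3*K - 1  [with J=10, K=5]  = 44.
Change = 32 − 44 = -12.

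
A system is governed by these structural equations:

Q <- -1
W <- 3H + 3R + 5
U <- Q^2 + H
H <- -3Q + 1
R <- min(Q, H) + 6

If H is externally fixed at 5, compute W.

35

Under do(H=5), the mechanism H <- -3Q + 1 is discarded; H is fixed at 5.
R = min(Q, H) + 6  [with Q=-1, H=5]  = 5
W = 3H + 3R + 5  [with H=5, R=5]  = 35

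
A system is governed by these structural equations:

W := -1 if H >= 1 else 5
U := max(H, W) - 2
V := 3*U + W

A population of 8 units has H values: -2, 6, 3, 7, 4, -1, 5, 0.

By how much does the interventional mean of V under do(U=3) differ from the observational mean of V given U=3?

Every unit gets U=3 under the intervention. V values become 14, 8, 8, 8, 8, 14, 8, 14; E[V|do(U=3)] = 10.25.
Observing U=3 restricts to units where U's equation naturally yields 3: H ∈ {-2, -1, 5, 0}. In that subpopulation V = 14, 14, 8, 14, mean 12.5.
Difference = 10.25 − 12.5 = -2.25.

-2.25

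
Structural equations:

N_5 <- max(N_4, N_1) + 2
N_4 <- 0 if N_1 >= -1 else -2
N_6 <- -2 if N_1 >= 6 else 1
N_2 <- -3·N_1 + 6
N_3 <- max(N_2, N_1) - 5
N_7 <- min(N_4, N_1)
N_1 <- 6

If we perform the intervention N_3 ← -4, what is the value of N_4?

0

The intervention breaks the incoming arrows to N_3: N_3 <- max(N_2, N_1) - 5 no longer applies, and N_3 = -4.
N_4 is not downstream of the intervention, so its value is determined by the original equations.
N_4 = 0 if N_1 >= -1 else -2  [with N_1=6]  = 0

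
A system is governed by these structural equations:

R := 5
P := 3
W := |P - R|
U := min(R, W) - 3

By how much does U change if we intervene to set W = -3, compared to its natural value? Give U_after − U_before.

The intervention breaks the incoming arrows to W: W := |P - R| no longer applies, and W = -3.
U = min(R, W) - 3  [with R=5, W=-3]  = -6
Without intervention: W = |P - R|  [with P=3, R=5]  = 2; U = min(R, W) - 3  [with R=5, W=2]  = -1.
Change = -6 − (-1) = -5.

-5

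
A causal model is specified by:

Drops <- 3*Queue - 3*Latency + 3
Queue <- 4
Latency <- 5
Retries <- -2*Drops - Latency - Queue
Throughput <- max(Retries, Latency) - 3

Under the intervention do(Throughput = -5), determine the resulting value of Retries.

-9

The intervention breaks the incoming arrows to Throughput: Throughput <- max(Retries, Latency) - 3 no longer applies, and Throughput = -5.
Since Retries is not a descendant of the intervened variable, it is unaffected.
Drops = 3*Queue - 3*Latency + 3  [with Queue=4, Latency=5]  = 0
Retries = -2*Drops - Latency - Queue  [with Drops=0, Latency=5, Queue=4]  = -9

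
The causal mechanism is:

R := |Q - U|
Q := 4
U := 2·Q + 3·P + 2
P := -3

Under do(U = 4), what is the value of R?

0

The intervention breaks the incoming arrows to U: U := 2·Q + 3·P + 2 no longer applies, and U = 4.
R = |Q - U|  [with Q=4, U=4]  = 0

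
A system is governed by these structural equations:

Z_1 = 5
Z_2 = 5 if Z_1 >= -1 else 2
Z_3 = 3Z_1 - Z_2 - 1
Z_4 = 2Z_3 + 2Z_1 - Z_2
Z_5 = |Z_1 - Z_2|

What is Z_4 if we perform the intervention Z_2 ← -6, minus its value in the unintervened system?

Under do(Z_2=-6), the mechanism Z_2 = 5 if Z_1 >= -1 else 2 is discarded; Z_2 is fixed at -6.
Z_3 = 3Z_1 - Z_2 - 1  [with Z_1=5, Z_2=-6]  = 20
Z_4 = 2Z_3 + 2Z_1 - Z_2  [with Z_3=20, Z_1=5, Z_2=-6]  = 56
Without intervention: Z_2 = 5 if Z_1 >= -1 else 2  [with Z_1=5]  = 5; Z_3 = 3Z_1 - Z_2 - 1  [with Z_1=5, Z_2=5]  = 9; Z_4 = 2Z_3 + 2Z_1 - Z_2  [with Z_3=9, Z_1=5, Z_2=5]  = 23.
Change = 56 − 23 = 33.

33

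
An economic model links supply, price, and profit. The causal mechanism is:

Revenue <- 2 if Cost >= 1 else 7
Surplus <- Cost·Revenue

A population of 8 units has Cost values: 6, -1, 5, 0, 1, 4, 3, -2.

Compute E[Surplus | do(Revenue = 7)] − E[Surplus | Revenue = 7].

21

do(Revenue=7) breaks Revenue's dependence on Cost. With Revenue=7 fixed, Surplus across the units is 42, -7, 35, 0, 7, 28, 21, -14, mean 14.
Conditioning on Revenue=7 selects the 3 unit(s) with Cost ∈ {-1, 0, -2}. Their Surplus values: -7, 0, -14. Mean = -7.
Difference = 14 − (-7) = 21.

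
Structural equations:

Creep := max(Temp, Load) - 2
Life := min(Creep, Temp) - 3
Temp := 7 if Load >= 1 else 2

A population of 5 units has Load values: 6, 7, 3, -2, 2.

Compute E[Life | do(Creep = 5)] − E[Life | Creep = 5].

-0.6

The intervention sets Creep=5 in all 5 units regardless of Load. Recomputing Life per unit gives 2, 2, 2, -1, 2; average 1.4.
Conditioning on Creep=5 selects the 4 unit(s) with Load ∈ {6, 7, 3, 2}. Their Life values: 2, 2, 2, 2. Mean = 2.
Difference = 1.4 − 2 = -0.6.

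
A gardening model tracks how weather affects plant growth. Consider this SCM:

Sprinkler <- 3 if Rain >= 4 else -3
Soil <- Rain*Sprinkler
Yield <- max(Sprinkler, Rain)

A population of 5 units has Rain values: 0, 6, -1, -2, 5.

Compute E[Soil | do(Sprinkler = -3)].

do(Sprinkler=-3) breaks Sprinkler's dependence on Rain. With Sprinkler=-3 fixed, Soil across the units is 0, -18, 3, 6, -15, mean -4.8.

-4.8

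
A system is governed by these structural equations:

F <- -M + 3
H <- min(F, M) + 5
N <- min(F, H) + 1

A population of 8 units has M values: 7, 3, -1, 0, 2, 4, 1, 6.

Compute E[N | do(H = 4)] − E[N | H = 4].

Under do(H=4), H's equation is replaced by H=4 for every unit. Per-unit N: -3, 1, 5, 4, 2, 0, 3, -2. Mean = 1.25.
Observing H=4 restricts to units where H's equation naturally yields 4: M ∈ {-1, 4}. In that subpopulation N = 5, 0, mean 2.5.
Difference = 1.25 − 2.5 = -1.25.

-1.25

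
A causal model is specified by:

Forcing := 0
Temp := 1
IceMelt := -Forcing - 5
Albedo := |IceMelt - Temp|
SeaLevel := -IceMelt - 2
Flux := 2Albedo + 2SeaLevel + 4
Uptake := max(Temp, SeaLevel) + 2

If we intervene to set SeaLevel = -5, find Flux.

The intervention breaks the incoming arrows to SeaLevel: SeaLevel := -IceMelt - 2 no longer applies, and SeaLevel = -5.
IceMelt = -Forcing - 5  [with Forcing=0]  = -5
Albedo = |IceMelt - Temp|  [with IceMelt=-5, Temp=1]  = 6
Flux = 2Albedo + 2SeaLevel + 4  [with Albedo=6, SeaLevel=-5]  = 6

6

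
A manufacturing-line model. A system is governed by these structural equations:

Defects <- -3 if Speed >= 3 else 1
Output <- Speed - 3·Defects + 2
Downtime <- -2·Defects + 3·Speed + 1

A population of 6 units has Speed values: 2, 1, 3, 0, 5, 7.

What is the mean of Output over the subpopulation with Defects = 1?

Conditioning on Defects=1 selects the 3 unit(s) with Speed ∈ {2, 1, 0}. Their Output values: 1, 0, -1. Mean = 0.

0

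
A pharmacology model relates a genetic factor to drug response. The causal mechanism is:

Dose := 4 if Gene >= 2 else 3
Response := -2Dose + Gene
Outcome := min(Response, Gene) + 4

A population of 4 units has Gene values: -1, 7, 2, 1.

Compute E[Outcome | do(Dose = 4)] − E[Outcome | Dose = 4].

The intervention sets Dose=4 in all 4 units regardless of Gene. Recomputing Outcome per unit gives -5, 3, -2, -3; average -1.75.
Observing Dose=4 restricts to units where Dose's equation naturally yields 4: Gene ∈ {7, 2}. In that subpopulation Outcome = 3, -2, mean 0.5.
Difference = -1.75 − 0.5 = -2.25.

-2.25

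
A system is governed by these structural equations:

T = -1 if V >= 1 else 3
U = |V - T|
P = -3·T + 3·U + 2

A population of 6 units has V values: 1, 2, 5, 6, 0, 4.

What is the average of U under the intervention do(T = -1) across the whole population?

4

Every unit gets T=-1 under the intervention. U values become 2, 3, 6, 7, 1, 5; E[U|do(T=-1)] = 4.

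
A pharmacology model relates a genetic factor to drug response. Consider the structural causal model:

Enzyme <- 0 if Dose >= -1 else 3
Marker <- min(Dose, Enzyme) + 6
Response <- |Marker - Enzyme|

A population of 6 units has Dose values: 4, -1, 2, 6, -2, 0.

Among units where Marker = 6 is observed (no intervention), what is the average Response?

E[Response|Marker=6] averages over only the 4 units with Marker=6 (Dose = 4, 2, 6, 0): Response = 6, 6, 6, 6, mean 6.

6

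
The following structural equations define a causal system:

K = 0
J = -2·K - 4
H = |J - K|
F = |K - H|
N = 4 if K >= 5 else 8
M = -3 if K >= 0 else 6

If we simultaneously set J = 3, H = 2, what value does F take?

Setting J = 3, H = 2 by intervention discards those variables' equations.
F = |K - H|  [with K=0, H=2]  = 2

2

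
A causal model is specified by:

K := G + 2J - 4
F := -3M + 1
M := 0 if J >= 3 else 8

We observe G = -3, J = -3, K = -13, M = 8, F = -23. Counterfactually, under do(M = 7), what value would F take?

-20

Intervening sets M = 7 and removes its equation (M := 0 if J >= 3 else 8).
F = -3M + 1  [with M=7]  = -20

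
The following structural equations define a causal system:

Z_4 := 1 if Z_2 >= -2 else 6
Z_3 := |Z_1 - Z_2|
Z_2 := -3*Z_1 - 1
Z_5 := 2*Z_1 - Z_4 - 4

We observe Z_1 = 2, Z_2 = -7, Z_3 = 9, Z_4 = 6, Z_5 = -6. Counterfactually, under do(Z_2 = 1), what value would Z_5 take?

-1

do(Z_2=1) replaces the equation Z_2 := -3*Z_1 - 1 with the constant Z_2 = 1.
Z_4 = 1 if Z_2 >= -2 else 6  [with Z_2=1]  = 1
Z_5 = 2*Z_1 - Z_4 - 4  [with Z_1=2, Z_4=1]  = -1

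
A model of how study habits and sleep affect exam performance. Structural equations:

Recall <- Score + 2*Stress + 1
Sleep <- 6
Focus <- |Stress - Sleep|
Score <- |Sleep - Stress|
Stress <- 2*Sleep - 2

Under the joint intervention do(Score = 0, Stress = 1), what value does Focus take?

Setting Score = 0, Stress = 1 by intervention discards those variables' equations.
Focus = |Stress - Sleep|  [with Stress=1, Sleep=6]  = 5

5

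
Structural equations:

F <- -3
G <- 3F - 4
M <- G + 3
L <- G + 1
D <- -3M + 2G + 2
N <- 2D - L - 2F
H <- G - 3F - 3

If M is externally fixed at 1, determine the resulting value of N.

The intervention breaks the incoming arrows to M: M <- G + 3 no longer applies, and M = 1.
G = 3F - 4  [with F=-3]  = -13
L = G + 1  [with G=-13]  = -12
D = -3M + 2G + 2  [with M=1, G=-13]  = -27
N = 2D - L - 2F  [with D=-27, L=-12, F=-3]  = -36

-36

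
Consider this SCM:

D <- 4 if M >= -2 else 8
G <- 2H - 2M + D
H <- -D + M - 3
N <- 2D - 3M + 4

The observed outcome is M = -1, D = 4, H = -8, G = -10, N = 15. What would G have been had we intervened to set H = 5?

16

The intervention breaks the incoming arrows to H: H <- -D + M - 3 no longer applies, and H = 5.
D = 4 if M >= -2 else 8  [with M=-1]  = 4
G = 2H - 2M + D  [with H=5, M=-1, D=4]  = 16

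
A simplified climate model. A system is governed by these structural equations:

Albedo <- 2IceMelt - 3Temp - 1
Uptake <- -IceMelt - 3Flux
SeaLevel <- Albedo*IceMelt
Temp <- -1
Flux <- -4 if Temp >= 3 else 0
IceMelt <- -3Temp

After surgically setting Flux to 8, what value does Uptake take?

-27

The intervention breaks the incoming arrows to Flux: Flux <- -4 if Temp >= 3 else 0 no longer applies, and Flux = 8.
IceMelt = -3Temp  [with Temp=-1]  = 3
Uptake = -IceMelt - 3Flux  [with IceMelt=3, Flux=8]  = -27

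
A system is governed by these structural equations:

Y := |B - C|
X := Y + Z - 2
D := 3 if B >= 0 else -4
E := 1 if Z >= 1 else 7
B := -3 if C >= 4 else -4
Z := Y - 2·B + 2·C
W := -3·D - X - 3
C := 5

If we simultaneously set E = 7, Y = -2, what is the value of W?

Under do(E = 7, Y = -2), each intervened variable's structural equation is replaced by its fixed value.
B = -3 if C >= 4 else -4  [with C=5]  = -3
Z = Y - 2·B + 2·C  [with Y=-2, B=-3, C=5]  = 14
X = Y + Z - 2  [with Y=-2, Z=14]  = 10
D = 3 if B >= 0 else -4  [with B=-3]  = -4
W = -3·D - X - 3  [with D=-4, X=10]  = -1

-1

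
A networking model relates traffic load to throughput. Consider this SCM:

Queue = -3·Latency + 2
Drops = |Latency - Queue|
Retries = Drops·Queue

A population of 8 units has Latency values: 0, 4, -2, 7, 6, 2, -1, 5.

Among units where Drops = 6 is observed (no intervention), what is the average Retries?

3

E[Retries|Drops=6] averages over only the 2 units with Drops=6 (Latency = 2, -1): Retries = -24, 30, mean 3.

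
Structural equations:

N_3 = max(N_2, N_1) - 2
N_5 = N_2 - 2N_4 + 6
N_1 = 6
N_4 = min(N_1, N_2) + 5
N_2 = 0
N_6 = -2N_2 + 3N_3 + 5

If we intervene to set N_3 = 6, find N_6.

The intervention breaks the incoming arrows to N_3: N_3 = max(N_2, N_1) - 2 no longer applies, and N_3 = 6.
N_6 = -2N_2 + 3N_3 + 5  [with N_2=0, N_3=6]  = 23

23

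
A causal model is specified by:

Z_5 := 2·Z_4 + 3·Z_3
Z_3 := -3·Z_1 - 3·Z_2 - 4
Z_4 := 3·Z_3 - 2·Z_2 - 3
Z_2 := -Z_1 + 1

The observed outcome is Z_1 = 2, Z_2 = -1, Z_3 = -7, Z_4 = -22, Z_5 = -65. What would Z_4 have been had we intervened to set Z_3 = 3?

8

The intervention breaks the incoming arrows to Z_3: Z_3 := -3·Z_1 - 3·Z_2 - 4 no longer applies, and Z_3 = 3.
Z_2 = -Z_1 + 1  [with Z_1=2]  = -1
Z_4 = 3·Z_3 - 2·Z_2 - 3  [with Z_3=3, Z_2=-1]  = 8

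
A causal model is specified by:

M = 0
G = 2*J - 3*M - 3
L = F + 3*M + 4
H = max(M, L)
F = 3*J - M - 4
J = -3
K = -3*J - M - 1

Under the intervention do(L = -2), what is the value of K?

do(L=-2) replaces the equation L = F + 3*M + 4 with the constant L = -2.
K is not downstream of the intervention, so its value is determined by the original equations.
K = -3*J - M - 1  [with J=-3, M=0]  = 8

8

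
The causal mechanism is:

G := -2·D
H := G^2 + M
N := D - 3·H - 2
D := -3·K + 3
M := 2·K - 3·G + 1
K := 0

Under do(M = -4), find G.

-6

Under do(M=-4), the mechanism M := 2·K - 3·G + 1 is discarded; M is fixed at -4.
Since G is not a descendant of the intervened variable, it is unaffected.
D = -3·K + 3  [with K=0]  = 3
G = -2·D  [with D=3]  = -6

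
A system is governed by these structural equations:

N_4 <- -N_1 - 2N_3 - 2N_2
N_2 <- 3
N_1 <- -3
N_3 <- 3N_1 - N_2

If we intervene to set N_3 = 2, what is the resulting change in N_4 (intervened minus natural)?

-28

The intervention breaks the incoming arrows to N_3: N_3 <- 3N_1 - N_2 no longer applies, and N_3 = 2.
N_4 = -N_1 - 2N_3 - 2N_2  [with N_1=-3, N_3=2, N_2=3]  = -7
Without intervention: N_3 = 3N_1 - N_2  [with N_1=-3, N_2=3]  = -12; N_4 = -N_1 - 2N_3 - 2N_2  [with N_1=-3, N_3=-12, N_2=3]  = 21.
Change = -7 − 21 = -28.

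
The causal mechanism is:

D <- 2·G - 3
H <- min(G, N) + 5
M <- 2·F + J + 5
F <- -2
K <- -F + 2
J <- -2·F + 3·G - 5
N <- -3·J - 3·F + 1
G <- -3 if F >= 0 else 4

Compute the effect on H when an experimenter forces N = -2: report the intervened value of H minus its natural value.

The intervention breaks the incoming arrows to N: N <- -3·J - 3·F + 1 no longer applies, and N = -2.
G = -3 if F >= 0 else 4  [with F=-2]  = 4
H = min(G, N) + 5  [with G=4, N=-2]  = 3
Without intervention: G = -3 if F >= 0 else 4  [with F=-2]  = 4; J = -2·F + 3·G - 5  [with F=-2, G=4]  = 11; N = -3·J - 3·F + 1  [with J=11, F=-2]  = -26; H = min(G, N) + 5  [with G=4, N=-26]  = -21.
Change = 3 − (-21) = 24.

24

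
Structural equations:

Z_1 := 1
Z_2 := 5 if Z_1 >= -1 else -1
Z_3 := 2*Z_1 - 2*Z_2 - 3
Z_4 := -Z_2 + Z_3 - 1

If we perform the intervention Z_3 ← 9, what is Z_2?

5

Under do(Z_3=9), the mechanism Z_3 := 2*Z_1 - 2*Z_2 - 3 is discarded; Z_3 is fixed at 9.
Since Z_2 is not a descendant of the intervened variable, it is unaffected.
Z_2 = 5 if Z_1 >= -1 else -1  [with Z_1=1]  = 5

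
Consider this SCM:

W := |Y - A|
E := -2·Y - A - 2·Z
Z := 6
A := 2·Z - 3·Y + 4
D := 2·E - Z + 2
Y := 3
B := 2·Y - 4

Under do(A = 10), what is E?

The intervention breaks the incoming arrows to A: A := 2·Z - 3·Y + 4 no longer applies, and A = 10.
E = -2·Y - A - 2·Z  [with Y=3, A=10, Z=6]  = -28

-28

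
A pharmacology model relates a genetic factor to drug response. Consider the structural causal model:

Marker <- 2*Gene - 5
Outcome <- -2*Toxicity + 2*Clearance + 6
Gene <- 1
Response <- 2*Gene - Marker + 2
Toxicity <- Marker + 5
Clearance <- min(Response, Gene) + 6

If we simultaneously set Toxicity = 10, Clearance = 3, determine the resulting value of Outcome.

The joint intervention fixes Toxicity = 10, Clearance = 3, removing each variable's own equation.
Outcome = -2*Toxicity + 2*Clearance + 6  [with Toxicity=10, Clearance=3]  = -8

-8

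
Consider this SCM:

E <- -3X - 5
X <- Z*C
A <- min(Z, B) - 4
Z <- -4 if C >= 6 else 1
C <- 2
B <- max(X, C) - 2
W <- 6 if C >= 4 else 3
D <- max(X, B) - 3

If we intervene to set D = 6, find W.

3

do(D=6) replaces the equation D <- max(X, B) - 3 with the constant D = 6.
W is not downstream of the intervention, so its value is determined by the original equations.
W = 6 if C >= 4 else 3  [with C=2]  = 3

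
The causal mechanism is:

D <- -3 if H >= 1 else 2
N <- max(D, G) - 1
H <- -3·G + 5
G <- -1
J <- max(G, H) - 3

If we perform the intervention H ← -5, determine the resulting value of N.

1

Under do(H=-5), the mechanism H <- -3·G + 5 is discarded; H is fixed at -5.
D = -3 if H >= 1 else 2  [with H=-5]  = 2
N = max(D, G) - 1  [with D=2, G=-1]  = 1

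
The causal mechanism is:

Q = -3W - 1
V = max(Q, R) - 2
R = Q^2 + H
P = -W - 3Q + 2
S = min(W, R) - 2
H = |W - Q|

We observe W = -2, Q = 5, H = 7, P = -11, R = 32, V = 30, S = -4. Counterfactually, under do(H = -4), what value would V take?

The intervention breaks the incoming arrows to H: H = |W - Q| no longer applies, and H = -4.
Q = -3W - 1  [with W=-2]  = 5
R = Q^2 + H  [with Q=5, H=-4]  = 21
V = max(Q, R) - 2  [with Q=5, R=21]  = 19

19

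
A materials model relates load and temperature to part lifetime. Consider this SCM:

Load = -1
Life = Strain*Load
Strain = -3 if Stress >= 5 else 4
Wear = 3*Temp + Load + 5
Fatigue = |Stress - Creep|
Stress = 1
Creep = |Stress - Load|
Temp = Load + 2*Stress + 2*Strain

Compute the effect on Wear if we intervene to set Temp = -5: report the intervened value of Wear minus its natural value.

Under do(Temp=-5), the mechanism Temp = Load + 2*Stress + 2*Strain is discarded; Temp is fixed at -5.
Wear = 3*Temp + Load + 5  [with Temp=-5, Load=-1]  = -11
Without intervention: Strain = -3 if Stress >= 5 else 4  [with Stress=1]  = 4; Temp = Load + 2*Stress + 2*Strain  [with Load=-1, Stress=1, Strain=4]  = 9; Wear = 3*Temp + Load + 5  [with Temp=9, Load=-1]  = 31.
Change = -11 − 31 = -42.

-42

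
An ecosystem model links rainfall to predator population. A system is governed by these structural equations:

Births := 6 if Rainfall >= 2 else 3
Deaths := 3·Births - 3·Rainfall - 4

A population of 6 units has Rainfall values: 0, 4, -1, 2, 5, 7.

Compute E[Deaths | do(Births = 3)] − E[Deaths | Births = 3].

do(Births=3) breaks Births's dependence on Rainfall. With Births=3 fixed, Deaths across the units is 5, -7, 8, -1, -10, -16, mean -3.5.
E[Deaths|Births=3] averages over only the 2 units with Births=3 (Rainfall = 0, -1): Deaths = 5, 8, mean 6.5.
Difference = -3.5 − 6.5 = -10.

-10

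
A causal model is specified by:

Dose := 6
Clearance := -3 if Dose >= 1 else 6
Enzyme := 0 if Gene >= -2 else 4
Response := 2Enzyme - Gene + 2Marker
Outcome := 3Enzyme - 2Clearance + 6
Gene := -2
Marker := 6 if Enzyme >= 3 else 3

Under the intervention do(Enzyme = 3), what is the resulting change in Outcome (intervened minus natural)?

The intervention breaks the incoming arrows to Enzyme: Enzyme := 0 if Gene >= -2 else 4 no longer applies, and Enzyme = 3.
Clearance = -3 if Dose >= 1 else 6  [with Dose=6]  = -3
Outcome = 3Enzyme - 2Clearance + 6  [with Enzyme=3, Clearance=-3]  = 21
Without intervention: Enzyme = 0 if Gene >= -2 else 4  [with Gene=-2]  = 0; Clearance = -3 if Dose >= 1 else 6  [with Dose=6]  = -3; Outcome = 3Enzyme - 2Clearance + 6  [with Enzyme=0, Clearance=-3]  = 12.
Change = 21 − 12 = 9.

9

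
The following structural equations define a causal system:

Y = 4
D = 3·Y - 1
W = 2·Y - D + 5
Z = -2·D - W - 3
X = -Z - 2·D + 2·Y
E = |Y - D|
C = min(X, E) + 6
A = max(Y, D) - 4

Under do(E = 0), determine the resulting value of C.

6

Intervening sets E = 0 and removes its equation (E = |Y - D|).
D = 3·Y - 1  [with Y=4]  = 11
W = 2·Y - D + 5  [with Y=4, D=11]  = 2
Z = -2·D - W - 3  [with D=11, W=2]  = -27
X = -Z - 2·D + 2·Y  [with Z=-27, D=11, Y=4]  = 13
C = min(X, E) + 6  [with X=13, E=0]  = 6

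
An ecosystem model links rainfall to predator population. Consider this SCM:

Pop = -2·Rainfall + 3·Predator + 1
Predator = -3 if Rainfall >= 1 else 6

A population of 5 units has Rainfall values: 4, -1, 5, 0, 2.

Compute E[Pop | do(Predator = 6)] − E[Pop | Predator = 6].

do(Predator=6) breaks Predator's dependence on Rainfall. With Predator=6 fixed, Pop across the units is 11, 21, 9, 19, 15, mean 15.
Observing Predator=6 restricts to units where Predator's equation naturally yields 6: Rainfall ∈ {-1, 0}. In that subpopulation Pop = 21, 19, mean 20.
Difference = 15 − 20 = -5.

-5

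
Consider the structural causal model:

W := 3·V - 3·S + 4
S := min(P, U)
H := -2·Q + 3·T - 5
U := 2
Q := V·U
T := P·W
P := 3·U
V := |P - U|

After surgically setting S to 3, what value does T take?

The intervention breaks the incoming arrows to S: S := min(P, U) no longer applies, and S = 3.
P = 3·U  [with U=2]  = 6
V = |P - U|  [with P=6, U=2]  = 4
W = 3·V - 3·S + 4  [with V=4, S=3]  = 7
T = P·W  [with P=6, W=7]  = 42

42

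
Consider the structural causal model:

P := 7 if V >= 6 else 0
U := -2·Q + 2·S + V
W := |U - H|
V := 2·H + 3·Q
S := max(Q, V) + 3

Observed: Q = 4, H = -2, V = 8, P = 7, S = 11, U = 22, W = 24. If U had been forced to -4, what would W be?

Intervening sets U = -4 and removes its equation (U := -2·Q + 2·S + V).
W = |U - H|  [with U=-4, H=-2]  = 2

2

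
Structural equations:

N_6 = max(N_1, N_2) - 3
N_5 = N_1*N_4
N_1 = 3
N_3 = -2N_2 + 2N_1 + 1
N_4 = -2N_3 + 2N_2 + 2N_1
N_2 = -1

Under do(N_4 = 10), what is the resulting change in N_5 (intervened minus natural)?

72

Intervening sets N_4 = 10 and removes its equation (N_4 = -2N_3 + 2N_2 + 2N_1).
N_5 = N_1*N_4  [with N_1=3, N_4=10]  = 30
Without intervention: N_3 = -2N_2 + 2N_1 + 1  [with N_2=-1, N_1=3]  = 9; N_4 = -2N_3 + 2N_2 + 2N_1  [with N_3=9, N_2=-1, N_1=3]  = -14; N_5 = N_1*N_4  [with N_1=3, N_4=-14]  = -42.
Change = 30 − (-42) = 72.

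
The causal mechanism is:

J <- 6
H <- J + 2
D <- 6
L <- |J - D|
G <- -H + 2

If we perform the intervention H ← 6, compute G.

Intervening sets H = 6 and removes its equation (H <- J + 2).
G = -H + 2  [with H=6]  = -4

-4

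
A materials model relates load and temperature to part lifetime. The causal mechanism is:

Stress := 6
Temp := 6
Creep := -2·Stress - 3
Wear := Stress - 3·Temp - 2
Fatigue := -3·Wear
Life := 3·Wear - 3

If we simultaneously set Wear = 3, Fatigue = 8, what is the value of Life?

6

The joint intervention fixes Wear = 3, Fatigue = 8, removing each variable's own equation.
Life = 3·Wear - 3  [with Wear=3]  = 6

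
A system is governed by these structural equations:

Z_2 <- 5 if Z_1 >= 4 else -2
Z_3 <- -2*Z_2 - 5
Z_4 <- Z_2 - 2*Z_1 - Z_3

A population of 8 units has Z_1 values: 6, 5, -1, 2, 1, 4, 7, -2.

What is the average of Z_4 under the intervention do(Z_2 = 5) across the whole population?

Under do(Z_2=5), Z_2's equation is replaced by Z_2=5 for every unit. Per-unit Z_4: 8, 10, 22, 16, 18, 12, 6, 24. Mean = 14.5.

14.5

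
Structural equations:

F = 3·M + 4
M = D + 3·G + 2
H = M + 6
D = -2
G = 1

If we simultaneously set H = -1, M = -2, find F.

The joint intervention fixes H = -1, M = -2, removing each variable's own equation.
F = 3·M + 4  [with M=-2]  = -2

-2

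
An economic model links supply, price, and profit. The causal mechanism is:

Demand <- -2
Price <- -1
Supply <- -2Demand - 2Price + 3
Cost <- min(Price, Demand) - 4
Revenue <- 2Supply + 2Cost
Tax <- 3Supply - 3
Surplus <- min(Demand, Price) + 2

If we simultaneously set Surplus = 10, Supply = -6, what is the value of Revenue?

-24

Under do(Surplus = 10, Supply = -6), each intervened variable's structural equation is replaced by its fixed value.
Cost = min(Price, Demand) - 4  [with Price=-1, Demand=-2]  = -6
Revenue = 2Supply + 2Cost  [with Supply=-6, Cost=-6]  = -24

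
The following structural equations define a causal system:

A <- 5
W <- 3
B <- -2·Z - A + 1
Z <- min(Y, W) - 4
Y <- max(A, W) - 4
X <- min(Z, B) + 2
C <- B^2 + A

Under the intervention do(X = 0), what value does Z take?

Under do(X=0), the mechanism X <- min(Z, B) + 2 is discarded; X is fixed at 0.
Since Z is not a descendant of the intervened variable, it is unaffected.
Y = max(A, W) - 4  [with A=5, W=3]  = 1
Z = min(Y, W) - 4  [with Y=1, W=3]  = -3

-3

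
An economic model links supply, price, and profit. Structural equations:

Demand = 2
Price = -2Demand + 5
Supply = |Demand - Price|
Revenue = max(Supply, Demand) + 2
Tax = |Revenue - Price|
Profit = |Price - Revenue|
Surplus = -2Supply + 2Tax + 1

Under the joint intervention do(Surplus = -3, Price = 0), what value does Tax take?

The joint intervention fixes Surplus = -3, Price = 0, removing each variable's own equation.
Supply = |Demand - Price|  [with Demand=2, Price=0]  = 2
Revenue = max(Supply, Demand) + 2  [with Supply=2, Demand=2]  = 4
Tax = |Revenue - Price|  [with Revenue=4, Price=0]  = 4

4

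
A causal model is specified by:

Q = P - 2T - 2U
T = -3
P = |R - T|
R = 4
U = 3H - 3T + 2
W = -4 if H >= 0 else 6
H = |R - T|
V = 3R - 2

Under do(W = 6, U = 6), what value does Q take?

Under do(W = 6, U = 6), each intervened variable's structural equation is replaced by its fixed value.
P = |R - T|  [with R=4, T=-3]  = 7
Q = P - 2T - 2U  [with P=7, T=-3, U=6]  = 1

1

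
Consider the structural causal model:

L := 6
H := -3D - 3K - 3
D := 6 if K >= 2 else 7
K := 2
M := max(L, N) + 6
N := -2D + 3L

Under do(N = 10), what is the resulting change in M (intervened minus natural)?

Intervening sets N = 10 and removes its equation (N := -2D + 3L).
M = max(L, N) + 6  [with L=6, N=10]  = 16
Without intervention: D = 6 if K >= 2 else 7  [with K=2]  = 6; N = -2D + 3L  [with D=6, L=6]  = 6; M = max(L, N) + 6  [with L=6, N=6]  = 12.
Change = 16 − 12 = 4.

4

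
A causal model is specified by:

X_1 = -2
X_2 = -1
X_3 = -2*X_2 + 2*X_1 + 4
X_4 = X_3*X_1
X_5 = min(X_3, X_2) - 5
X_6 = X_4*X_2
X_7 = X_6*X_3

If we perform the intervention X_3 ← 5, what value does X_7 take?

50

The intervention breaks the incoming arrows to X_3: X_3 = -2*X_2 + 2*X_1 + 4 no longer applies, and X_3 = 5.
X_4 = X_3*X_1  [with X_3=5, X_1=-2]  = -10
X_6 = X_4*X_2  [with X_4=-10, X_2=-1]  = 10
X_7 = X_6*X_3  [with X_6=10, X_3=5]  = 50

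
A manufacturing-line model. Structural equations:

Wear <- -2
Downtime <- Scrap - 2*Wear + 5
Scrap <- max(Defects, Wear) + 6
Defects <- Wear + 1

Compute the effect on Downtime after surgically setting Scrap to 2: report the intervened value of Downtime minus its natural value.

-3

The intervention breaks the incoming arrows to Scrap: Scrap <- max(Defects, Wear) + 6 no longer applies, and Scrap = 2.
Downtime = Scrap - 2*Wear + 5  [with Scrap=2, Wear=-2]  = 11
Without intervention: Defects = Wear + 1  [with Wear=-2]  = -1; Scrap = max(Defects, Wear) + 6  [with Defects=-1, Wear=-2]  = 5; Downtime = Scrap - 2*Wear + 5  [with Scrap=5, Wear=-2]  = 14.
Change = 11 − 14 = -3.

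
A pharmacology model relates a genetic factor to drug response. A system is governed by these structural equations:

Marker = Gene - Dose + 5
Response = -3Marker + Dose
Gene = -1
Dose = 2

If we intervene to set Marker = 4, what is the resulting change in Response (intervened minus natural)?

-6

The intervention breaks the incoming arrows to Marker: Marker = Gene - Dose + 5 no longer applies, and Marker = 4.
Response = -3Marker + Dose  [with Marker=4, Dose=2]  = -10
Without intervention: Marker = Gene - Dose + 5  [with Gene=-1, Dose=2]  = 2; Response = -3Marker + Dose  [with Marker=2, Dose=2]  = -4.
Change = -10 − (-4) = -6.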